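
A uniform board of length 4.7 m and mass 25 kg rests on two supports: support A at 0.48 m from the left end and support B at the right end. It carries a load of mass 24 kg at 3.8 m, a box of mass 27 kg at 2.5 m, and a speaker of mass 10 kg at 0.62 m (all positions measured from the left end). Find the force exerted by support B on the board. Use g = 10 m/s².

R_B ≈ 432 N

About support A:
Beam weight: 25 × 10 = 250 N down at 2.35 m → arm 1.87 m, τ = 250 × 1.87 = 467.5 N·m clockwise.
Load: 24 × 10 = 240 N down at 3.8 m → arm 3.32 m, τ = 240 × 3.32 = 796.8 N·m clockwise.
Box: 27 × 10 = 270 N down at 2.5 m → arm 2.02 m, τ = 270 × 2.02 = 545.4 N·m clockwise.
Speaker: 10 × 10 = 100 N down at 0.62 m → arm 0.14 m, τ = 100 × 0.14 = 14 N·m clockwise.
Net load moment about support A = 1824 N·m clockwise.
Reaction R at support B is upward at 4.7 m, arm 4.22 m → moment R × 4.22 counterclockwise.
Στ = 0 ⇒ R × 4.22 = 1824 ⇒ R = 432 N.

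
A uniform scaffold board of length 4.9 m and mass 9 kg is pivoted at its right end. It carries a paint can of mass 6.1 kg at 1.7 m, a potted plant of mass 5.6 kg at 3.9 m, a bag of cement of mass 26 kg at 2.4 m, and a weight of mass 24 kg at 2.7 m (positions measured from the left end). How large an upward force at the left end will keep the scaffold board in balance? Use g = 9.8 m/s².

F ≈ 330 N

Choose the right end as the axis so the unknown pivot reaction has zero arm there.
Beam weight: 9 × 9.8 = 88.2 N down at 2.45 m → arm 2.45 m, τ = 88.2 × 2.45 = 216.1 N·m counterclockwise.
Paint can: 6.1 × 9.8 = 59.78 N down at 1.7 m → arm 3.2 m, τ = 59.78 × 3.2 = 191.3 N·m counterclockwise.
Potted plant: 5.6 × 9.8 = 54.88 N down at 3.9 m → arm 1 m, τ = 54.88 × 1 = 54.88 N·m counterclockwise.
Bag of cement: 26 × 9.8 = 254.8 N down at 2.4 m → arm 2.5 m, τ = 254.8 × 2.5 = 637 N·m counterclockwise.
Weight: 24 × 9.8 = 235.2 N down at 2.7 m → arm 2.2 m, τ = 235.2 × 2.2 = 517.4 N·m counterclockwise.
Net moment of the loads = 1617 N·m counterclockwise.
The upward force F acts at the left end, arm 4.9 m, giving F × 4.9 clockwise.
Balancing moments: F × 4.9 = 1617, giving F = 1617 / 4.9 = 330 N.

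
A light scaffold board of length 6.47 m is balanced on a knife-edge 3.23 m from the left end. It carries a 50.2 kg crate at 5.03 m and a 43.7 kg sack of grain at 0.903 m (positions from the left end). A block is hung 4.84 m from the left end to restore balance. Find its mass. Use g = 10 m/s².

Choose the knife-edge (at 3.23 m from the left end) as the axis so the support reaction has zero arm there.
Crate: 50.2 × 10 = 502 N down at 5.03 m → arm 1.8 m, τ = 502 × 1.8 = 903.6 N·m clockwise.
Sack of grain: 43.7 × 10 = 437 N down at 0.903 m → arm 2.327 m, τ = 437 × 2.327 = 1017 N·m counterclockwise.
Net moment of known loads = 113.4 N·m counterclockwise.
An unknown mass m at 4.84 m has arm 1.61 m; its moment is m·g·1.61 clockwise.
Balancing moments: m × 10 × 1.61 = 113.4, giving m = 113.4 / (10 × 1.61) = 7.04 kg.

m ≈ 7.04 kg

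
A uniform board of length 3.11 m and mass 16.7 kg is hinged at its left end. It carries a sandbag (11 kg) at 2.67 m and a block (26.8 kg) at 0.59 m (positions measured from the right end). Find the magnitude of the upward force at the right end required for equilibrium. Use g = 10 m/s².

F ≈ 316 N

Take moments about the left end.
Beam weight: 16.7 × 10 = 167 N down at 1.555 m → arm 1.555 m, τ = 167 × 1.555 = 259.7 N·m clockwise.
Sandbag: 11 × 10 = 110 N down at 2.67 m → arm 0.44 m, τ = 110 × 0.44 = 48.4 N·m clockwise.
Block: 26.8 × 10 = 268 N down at 0.59 m → arm 2.52 m, τ = 268 × 2.52 = 675.4 N·m clockwise.
Net moment of the loads = 983.5 N·m clockwise.
The upward force F acts at the right end, arm 3.11 m, giving F × 3.11 counterclockwise.
Setting net torque to zero: F × 3.11 = 983.5 → F = 983.5 / 3.11 = 316 N.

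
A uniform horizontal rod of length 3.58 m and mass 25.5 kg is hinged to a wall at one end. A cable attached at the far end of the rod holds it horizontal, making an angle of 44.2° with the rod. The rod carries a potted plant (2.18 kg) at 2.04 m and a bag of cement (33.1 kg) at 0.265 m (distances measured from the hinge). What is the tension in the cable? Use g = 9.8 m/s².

T ≈ 231 N

Sum moments about the hinge (the unknown hinge reaction has zero arm there).
Beam weight: 25.5 × 9.8 = 249.9 N down at 1.79 m → arm 1.79 m, τ = 249.9 × 1.79 = 447.3 N·m clockwise.
Potted plant: 2.18 × 9.8 = 21.36 N down at 2.04 m → arm 2.04 m, τ = 21.36 × 2.04 = 43.57 N·m clockwise.
Bag of cement: 33.1 × 9.8 = 324.4 N down at 0.265 m → arm 0.265 m, τ = 324.4 × 0.265 = 85.97 N·m clockwise.
Total clockwise load moment = 576.8 N·m.
The cable tension T acts at 3.58 m; only its component perpendicular to the rod, T sinθ, produces torque. sin 44.2° = 0.6972.
Setting net torque to zero: T × 3.58 × 0.6972 = 576.8 → T = 576.8 / 2.496 = 231 N.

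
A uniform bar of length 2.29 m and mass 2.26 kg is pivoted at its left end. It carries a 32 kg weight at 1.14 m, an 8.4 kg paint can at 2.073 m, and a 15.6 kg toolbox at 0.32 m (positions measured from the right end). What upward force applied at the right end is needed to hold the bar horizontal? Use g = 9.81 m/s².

F ≈ 308 N

Take moments about the left end.
Beam weight: 2.26 × 9.81 = 22.17 N down at 1.145 m → arm 1.145 m, τ = 22.17 × 1.145 = 25.38 N·m clockwise.
Weight: 32 × 9.81 = 313.9 N down at 1.14 m → arm 1.15 m, τ = 313.9 × 1.15 = 361 N·m clockwise.
Paint can: 8.4 × 9.81 = 82.4 N down at 2.073 m → arm 0.217 m, τ = 82.4 × 0.217 = 17.88 N·m clockwise.
Toolbox: 15.6 × 9.81 = 153 N down at 0.32 m → arm 1.97 m, τ = 153 × 1.97 = 301.4 N·m clockwise.
Net moment of the loads = 705.7 N·m clockwise.
The upward force F acts at the right end, arm 2.29 m, giving F × 2.29 counterclockwise.
For rotational equilibrium, F × 2.29 = 705.7, so F = 705.7 / 2.29 = 308 N.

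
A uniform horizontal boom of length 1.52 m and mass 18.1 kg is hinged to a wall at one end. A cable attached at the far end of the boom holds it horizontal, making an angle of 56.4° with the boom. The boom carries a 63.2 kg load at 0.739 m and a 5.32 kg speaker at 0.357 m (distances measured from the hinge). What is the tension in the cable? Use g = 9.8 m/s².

T ≈ 483 N

Taking torques about the hinge:
Beam weight: 18.1 × 9.8 = 177.4 N down at 0.76 m → arm 0.76 m, τ = 177.4 × 0.76 = 134.8 N·m clockwise.
Load: 63.2 × 9.8 = 619.4 N down at 0.739 m → arm 0.739 m, τ = 619.4 × 0.739 = 457.7 N·m clockwise.
Speaker: 5.32 × 9.8 = 52.14 N down at 0.357 m → arm 0.357 m, τ = 52.14 × 0.357 = 18.61 N·m clockwise.
Total clockwise load moment = 611.1 N·m.
The cable tension T acts at 1.52 m; only its component perpendicular to the boom, T sinθ, produces torque. sin 56.4° = 0.8329.
Στ = 0 ⇒ T × 1.52 × 0.8329 = 611.1 ⇒ T = 611.1 / 1.266 = 483 N.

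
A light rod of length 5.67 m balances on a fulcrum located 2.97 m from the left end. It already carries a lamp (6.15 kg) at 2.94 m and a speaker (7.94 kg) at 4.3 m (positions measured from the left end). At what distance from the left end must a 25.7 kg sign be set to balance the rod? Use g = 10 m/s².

Take moments about the fulcrum (at 2.97 m from the left end).
Lamp: 6.15 × 10 = 61.5 N down at 2.94 m → arm 0.03 m, τ = 61.5 × 0.03 = 1.845 N·m counterclockwise.
Speaker: 7.94 × 10 = 79.4 N down at 4.3 m → arm 1.33 m, τ = 79.4 × 1.33 = 105.6 N·m clockwise.
Net moment of existing loads = 103.8 N·m clockwise.
The sign weighs 25.7 × 10 = 257 N and must supply an equal counterclockwise moment, so its lever arm about the fulcrum is 103.8 / 257 = 0.404 m.
That puts it at 2.97 − 0.404 = 2.57 m from the left end.

x ≈ 2.57 m from the left end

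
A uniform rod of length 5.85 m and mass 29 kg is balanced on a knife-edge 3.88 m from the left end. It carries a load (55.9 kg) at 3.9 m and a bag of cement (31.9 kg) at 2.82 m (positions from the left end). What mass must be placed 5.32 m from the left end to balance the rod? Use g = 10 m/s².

m ≈ 41.9 kg

About the knife-edge (at 3.88 m from the left end):
Beam weight: 29 × 10 = 290 N down at 2.925 m → arm 0.955 m, τ = 290 × 0.955 = 276.9 N·m counterclockwise.
Load: 55.9 × 10 = 559 N down at 3.9 m → arm 0.02 m, τ = 559 × 0.02 = 11.18 N·m clockwise.
Bag of cement: 31.9 × 10 = 319 N down at 2.82 m → arm 1.06 m, τ = 319 × 1.06 = 338.1 N·m counterclockwise.
Net moment of known loads = 603.8 N·m counterclockwise.
An unknown mass m at 5.32 m has arm 1.44 m; its moment is m·g·1.44 clockwise.
Balancing moments: m × 10 × 1.44 = 603.8, giving m = 603.8 / (10 × 1.44) = 41.9 kg.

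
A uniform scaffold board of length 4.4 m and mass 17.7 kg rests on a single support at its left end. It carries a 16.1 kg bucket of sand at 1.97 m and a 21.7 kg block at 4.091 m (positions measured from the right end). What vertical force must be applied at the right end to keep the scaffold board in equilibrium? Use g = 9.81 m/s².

F ≈ 189 N

Choose the left end as the axis so the unknown pivot reaction has zero arm there.
Beam weight: 17.7 × 9.81 = 173.6 N down at 2.2 m → arm 2.2 m, τ = 173.6 × 2.2 = 381.9 N·m clockwise.
Bucket of sand: 16.1 × 9.81 = 157.9 N down at 1.97 m → arm 2.43 m, τ = 157.9 × 2.43 = 383.7 N·m clockwise.
Block: 21.7 × 9.81 = 212.9 N down at 4.091 m → arm 0.309 m, τ = 212.9 × 0.309 = 65.79 N·m clockwise.
Net moment of the loads = 831.4 N·m clockwise.
The upward force F acts at the right end, arm 4.4 m, giving F × 4.4 counterclockwise.
For rotational equilibrium, F × 4.4 = 831.4, so F = 831.4 / 4.4 = 189 N.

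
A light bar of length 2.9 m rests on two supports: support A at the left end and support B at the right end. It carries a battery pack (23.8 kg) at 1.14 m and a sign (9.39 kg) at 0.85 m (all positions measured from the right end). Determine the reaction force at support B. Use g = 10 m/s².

R_B ≈ 211 N

About support A:
Battery pack: 23.8 × 10 = 238 N down at 1.14 m → arm 1.76 m, τ = 238 × 1.76 = 418.9 N·m clockwise.
Sign: 9.39 × 10 = 93.9 N down at 0.85 m → arm 2.05 m, τ = 93.9 × 2.05 = 192.5 N·m clockwise.
Net load moment about support A = 611.4 N·m clockwise.
Reaction R at support B is upward at 0 m, arm 2.9 m → moment R × 2.9 counterclockwise.
Στ = 0 ⇒ R × 2.9 = 611.4 ⇒ R = 211 N.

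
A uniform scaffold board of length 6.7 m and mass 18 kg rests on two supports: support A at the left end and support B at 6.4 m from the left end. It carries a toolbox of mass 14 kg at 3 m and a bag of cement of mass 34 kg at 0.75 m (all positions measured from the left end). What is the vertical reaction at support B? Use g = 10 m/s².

R_B ≈ 200 N

About support A:
Beam weight: 18 × 10 = 180 N down at 3.35 m → arm 3.35 m, τ = 180 × 3.35 = 603 N·m clockwise.
Toolbox: 14 × 10 = 140 N down at 3 m → arm 3 m, τ = 140 × 3 = 420 N·m clockwise.
Bag of cement: 34 × 10 = 340 N down at 0.75 m → arm 0.75 m, τ = 340 × 0.75 = 255 N·m clockwise.
Net load moment about support A = 1278 N·m clockwise.
Reaction R at support B is upward at 6.4 m, arm 6.4 m → moment R × 6.4 counterclockwise.
For rotational equilibrium, R × 6.4 = 1278, so R = 200 N.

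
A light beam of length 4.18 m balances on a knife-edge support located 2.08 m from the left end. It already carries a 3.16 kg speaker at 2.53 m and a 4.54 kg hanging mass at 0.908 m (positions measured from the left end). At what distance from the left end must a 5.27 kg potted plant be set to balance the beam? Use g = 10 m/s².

x ≈ 2.82 m from the left end

Choose the knife-edge support (at 2.08 m from the left end) as the axis so the support reaction has zero arm there.
Speaker: 3.16 × 10 = 31.6 N down at 2.53 m → arm 0.45 m, τ = 31.6 × 0.45 = 14.22 N·m clockwise.
Hanging mass: 4.54 × 10 = 45.4 N down at 0.908 m → arm 1.172 m, τ = 45.4 × 1.172 = 53.21 N·m counterclockwise.
Net moment of existing loads = 38.99 N·m counterclockwise.
The potted plant weighs 5.27 × 10 = 52.7 N and must supply an equal clockwise moment, so its lever arm about the knife-edge support is 38.99 / 52.7 = 0.74 m.
That puts it at 2.08 + 0.74 = 2.82 m from the left end.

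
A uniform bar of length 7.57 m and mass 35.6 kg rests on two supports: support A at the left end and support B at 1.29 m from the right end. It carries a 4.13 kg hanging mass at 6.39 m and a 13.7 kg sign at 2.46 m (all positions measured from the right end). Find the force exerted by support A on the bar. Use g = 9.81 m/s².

Sum moments about support B (its reaction then has zero moment arm).
Beam weight: 35.6 × 9.81 = 349.2 N down at 3.785 m → arm 2.495 m, τ = 349.2 × 2.495 = 871.3 N·m counterclockwise.
Hanging mass: 4.13 × 9.81 = 40.52 N down at 6.39 m → arm 5.1 m, τ = 40.52 × 5.1 = 206.7 N·m counterclockwise.
Sign: 13.7 × 9.81 = 134.4 N down at 2.46 m → arm 1.17 m, τ = 134.4 × 1.17 = 157.2 N·m counterclockwise.
Net load moment about support B = 1235 N·m counterclockwise.
Reaction R at support A is upward at 7.57 m, arm 6.28 m → moment R × 6.28 clockwise.
Στ = 0 ⇒ R × 6.28 = 1235 ⇒ R = 197 N.

R_A ≈ 197 N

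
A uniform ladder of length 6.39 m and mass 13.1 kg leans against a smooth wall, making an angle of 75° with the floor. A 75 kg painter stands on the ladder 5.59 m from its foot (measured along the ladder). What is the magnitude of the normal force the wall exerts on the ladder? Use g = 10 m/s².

N_wall ≈ 193 N

Choose the foot of the ladder as the axis so the floor normal and friction both act there and drop out.
Ladder weight 13.1×10 = 131 N acts at 3.195 m along the ladder; its horizontal arm is 3.195·cos75° = 0.8269 m → τ = 108.3 N·m clockwise.
Painter: 75×10 = 750 N at 5.59 m → arm 1.447 m → τ = 1085 N·m clockwise.
Wall normal N acts horizontally at the top; its moment arm is the height L sinθ = 6.39·sin75° = 6.172 m, counterclockwise.
Setting net torque to zero: N × 6.172 = 1193 → N = 193 N.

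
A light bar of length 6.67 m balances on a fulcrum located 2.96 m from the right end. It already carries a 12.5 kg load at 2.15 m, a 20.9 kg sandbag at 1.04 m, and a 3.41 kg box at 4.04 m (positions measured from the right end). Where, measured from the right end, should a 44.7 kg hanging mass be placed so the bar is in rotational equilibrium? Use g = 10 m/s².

x ≈ 4 m from the right end

Sum moments about the fulcrum (at 2.96 m from the right end) (the support reaction has zero arm there).
Load: 12.5 × 10 = 125 N down at 2.15 m → arm 0.81 m, τ = 125 × 0.81 = 101.2 N·m clockwise.
Sandbag: 20.9 × 10 = 209 N down at 1.04 m → arm 1.92 m, τ = 209 × 1.92 = 401.3 N·m clockwise.
Box: 3.41 × 10 = 34.1 N down at 4.04 m → arm 1.08 m, τ = 34.1 × 1.08 = 36.83 N·m counterclockwise.
Net moment of existing loads = 465.7 N·m clockwise.
The hanging mass weighs 44.7 × 10 = 447 N and must supply an equal counterclockwise moment, so its lever arm about the fulcrum is 465.7 / 447 = 1.04 m.
That puts it at 2.96 + 1.04 = 4 m from the right end.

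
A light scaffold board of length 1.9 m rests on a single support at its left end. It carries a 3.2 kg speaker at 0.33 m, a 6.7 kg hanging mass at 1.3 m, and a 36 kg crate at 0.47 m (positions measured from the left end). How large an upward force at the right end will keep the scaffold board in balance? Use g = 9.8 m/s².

F ≈ 138 N

Sum moments about the left end (the unknown pivot reaction has zero arm there).
Speaker: 3.2 × 9.8 = 31.36 N down at 0.33 m → arm 0.33 m, τ = 31.36 × 0.33 = 10.35 N·m clockwise.
Hanging mass: 6.7 × 9.8 = 65.66 N down at 1.3 m → arm 1.3 m, τ = 65.66 × 1.3 = 85.36 N·m clockwise.
Crate: 36 × 9.8 = 352.8 N down at 0.47 m → arm 0.47 m, τ = 352.8 × 0.47 = 165.8 N·m clockwise.
Net moment of the loads = 261.5 N·m clockwise.
The upward force F acts at the right end, arm 1.9 m, giving F × 1.9 counterclockwise.
Στ = 0 ⇒ F × 1.9 = 261.5 ⇒ F = 261.5 / 1.9 = 138 N.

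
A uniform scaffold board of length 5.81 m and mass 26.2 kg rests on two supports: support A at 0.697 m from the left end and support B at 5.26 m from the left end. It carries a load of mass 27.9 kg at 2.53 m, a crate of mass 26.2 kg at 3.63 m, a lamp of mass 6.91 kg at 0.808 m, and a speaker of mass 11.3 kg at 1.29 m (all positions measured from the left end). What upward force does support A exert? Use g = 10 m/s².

R_A ≈ 561 N

About support B:
Beam weight: 26.2 × 10 = 262 N down at 2.905 m → arm 2.355 m, τ = 262 × 2.355 = 617 N·m counterclockwise.
Load: 27.9 × 10 = 279 N down at 2.53 m → arm 2.73 m, τ = 279 × 2.73 = 761.7 N·m counterclockwise.
Crate: 26.2 × 10 = 262 N down at 3.63 m → arm 1.63 m, τ = 262 × 1.63 = 427.1 N·m counterclockwise.
Lamp: 6.91 × 10 = 69.1 N down at 0.808 m → arm 4.452 m, τ = 69.1 × 4.452 = 307.6 N·m counterclockwise.
Speaker: 11.3 × 10 = 113 N down at 1.29 m → arm 3.97 m, τ = 113 × 3.97 = 448.6 N·m counterclockwise.
Net load moment about support B = 2562 N·m counterclockwise.
Reaction R at support A is upward at 0.697 m, arm 4.563 m → moment R × 4.563 clockwise.
Balancing moments: R × 4.563 = 2562, giving R = 561 N.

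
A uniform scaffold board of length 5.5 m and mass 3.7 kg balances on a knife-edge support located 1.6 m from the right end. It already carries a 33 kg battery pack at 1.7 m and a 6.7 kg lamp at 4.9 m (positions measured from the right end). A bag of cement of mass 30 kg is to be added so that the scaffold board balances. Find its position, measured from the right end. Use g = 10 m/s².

Sum moments about the knife-edge support (at 1.6 m from the right end) (the support reaction has zero arm there).
Beam weight: 3.7 × 10 = 37 N down at 2.75 m → arm 1.15 m, τ = 37 × 1.15 = 42.55 N·m counterclockwise.
Battery pack: 33 × 10 = 330 N down at 1.7 m → arm 0.1 m, τ = 330 × 0.1 = 33 N·m counterclockwise.
Lamp: 6.7 × 10 = 67 N down at 4.9 m → arm 3.3 m, τ = 67 × 3.3 = 221.1 N·m counterclockwise.
Net moment of existing loads = 296.6 N·m counterclockwise.
The bag of cement weighs 30 × 10 = 300 N and must supply an equal clockwise moment, so its lever arm about the knife-edge support is 296.6 / 300 = 0.989 m.
That puts it at 1.6 − 0.989 = 0.611 m from the right end.

x ≈ 0.611 m from the right end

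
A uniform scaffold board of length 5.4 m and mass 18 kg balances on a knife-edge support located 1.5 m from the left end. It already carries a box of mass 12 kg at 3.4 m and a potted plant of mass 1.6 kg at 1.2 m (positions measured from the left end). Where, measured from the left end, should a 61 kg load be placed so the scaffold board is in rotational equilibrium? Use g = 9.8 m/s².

Choose the knife-edge support (at 1.5 m from the left end) as the axis so the support reaction has zero arm there.
Beam weight: 18 × 9.8 = 176.4 N down at 2.7 m → arm 1.2 m, τ = 176.4 × 1.2 = 211.7 N·m clockwise.
Box: 12 × 9.8 = 117.6 N down at 3.4 m → arm 1.9 m, τ = 117.6 × 1.9 = 223.4 N·m clockwise.
Potted plant: 1.6 × 9.8 = 15.68 N down at 1.2 m → arm 0.3 m, τ = 15.68 × 0.3 = 4.704 N·m counterclockwise.
Net moment of existing loads = 430.4 N·m clockwise.
The load weighs 61 × 9.8 = 597.8 N and must supply an equal counterclockwise moment, so its lever arm about the knife-edge support is 430.4 / 597.8 = 0.72 m.
That puts it at 1.5 − 0.72 = 0.78 m from the left end.

x ≈ 0.78 m from the left end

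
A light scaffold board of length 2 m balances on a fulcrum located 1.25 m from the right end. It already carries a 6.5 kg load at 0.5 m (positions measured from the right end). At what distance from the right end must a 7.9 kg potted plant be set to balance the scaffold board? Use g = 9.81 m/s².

Choose the fulcrum (at 1.25 m from the right end) as the axis so the support reaction has zero arm there.
Load: 6.5 × 9.81 = 63.77 N down at 0.5 m → arm 0.75 m, τ = 63.77 × 0.75 = 47.83 N·m clockwise.
Net moment of existing loads = 47.83 N·m clockwise.
The potted plant weighs 7.9 × 9.81 = 77.5 N and must supply an equal counterclockwise moment, so its lever arm about the fulcrum is 47.83 / 77.5 = 0.617 m.
That puts it at 1.25 + 0.617 = 1.87 m from the right end.

x ≈ 1.87 m from the right end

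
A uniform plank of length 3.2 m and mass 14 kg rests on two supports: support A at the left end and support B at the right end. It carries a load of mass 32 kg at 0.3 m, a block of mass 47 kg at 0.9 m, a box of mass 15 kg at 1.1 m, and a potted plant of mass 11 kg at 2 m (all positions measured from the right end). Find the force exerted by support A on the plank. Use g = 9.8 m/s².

About support B:
Beam weight: 14 × 9.8 = 137.2 N down at 1.6 m → arm 1.6 m, τ = 137.2 × 1.6 = 219.5 N·m counterclockwise.
Load: 32 × 9.8 = 313.6 N down at 0.3 m → arm 0.3 m, τ = 313.6 × 0.3 = 94.08 N·m counterclockwise.
Block: 47 × 9.8 = 460.6 N down at 0.9 m → arm 0.9 m, τ = 460.6 × 0.9 = 414.5 N·m counterclockwise.
Box: 15 × 9.8 = 147 N down at 1.1 m → arm 1.1 m, τ = 147 × 1.1 = 161.7 N·m counterclockwise.
Potted plant: 11 × 9.8 = 107.8 N down at 2 m → arm 2 m, τ = 107.8 × 2 = 215.6 N·m counterclockwise.
Net load moment about support B = 1105 N·m counterclockwise.
Reaction R at support A is upward at 3.2 m, arm 3.2 m → moment R × 3.2 clockwise.
Setting net torque to zero: R × 3.2 = 1105 → R = 345 N.

R_A ≈ 345 N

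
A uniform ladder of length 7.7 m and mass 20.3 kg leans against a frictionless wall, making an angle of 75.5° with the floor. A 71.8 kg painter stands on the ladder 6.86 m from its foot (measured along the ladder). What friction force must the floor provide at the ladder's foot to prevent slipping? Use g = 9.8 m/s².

Choose the foot of the ladder as the axis so the floor normal and friction both act there and drop out.
Ladder weight 20.3×9.8 = 198.9 N acts at 3.85 m along the ladder; its horizontal arm is 3.85·cos75.5° = 0.964 m → τ = 191.7 N·m clockwise.
Painter: 71.8×9.8 = 703.6 N at 6.86 m → arm 1.718 m → τ = 1209 N·m clockwise.
Wall normal N acts horizontally at the top; its moment arm is the height L sinθ = 7.7·sin75.5° = 7.455 m, counterclockwise.
Setting net torque to zero: N × 7.455 = 1401 → N = 188 N.
ΣFx = 0: friction at the foot balances the wall's push, so f = N_wall = 188 N.

f ≈ 188 N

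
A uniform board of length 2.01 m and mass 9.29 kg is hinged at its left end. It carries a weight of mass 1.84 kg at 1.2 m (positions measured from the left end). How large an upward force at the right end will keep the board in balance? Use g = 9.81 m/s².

Take moments about the left end.
Beam weight: 9.29 × 9.81 = 91.13 N down at 1.005 m → arm 1.005 m, τ = 91.13 × 1.005 = 91.59 N·m clockwise.
Weight: 1.84 × 9.81 = 18.05 N down at 1.2 m → arm 1.2 m, τ = 18.05 × 1.2 = 21.66 N·m clockwise.
Net moment of the loads = 113.2 N·m clockwise.
The upward force F acts at the right end, arm 2.01 m, giving F × 2.01 counterclockwise.
Balancing moments: F × 2.01 = 113.2, giving F = 113.2 / 2.01 = 56.3 N.

F ≈ 56.3 N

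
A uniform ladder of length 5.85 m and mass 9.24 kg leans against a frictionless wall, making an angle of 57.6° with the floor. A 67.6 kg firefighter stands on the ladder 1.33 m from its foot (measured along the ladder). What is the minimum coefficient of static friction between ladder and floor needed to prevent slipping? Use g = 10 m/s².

μ_min ≈ 0.165

About the foot of the ladder:
Ladder weight 9.24×10 = 92.4 N acts at 2.925 m along the ladder; its horizontal arm is 2.925·cos57.6° = 1.567 m → τ = 144.8 N·m clockwise.
Firefighter: 67.6×10 = 676 N at 1.33 m → arm 0.7126 m → τ = 481.7 N·m clockwise.
Wall normal N acts horizontally at the top; its moment arm is the height L sinθ = 5.85·sin57.6° = 4.939 m, counterclockwise.
For rotational equilibrium, N × 4.939 = 626.5, so N = 126.8 N.
ΣFx = 0 ⇒ f = N_wall = 126.8 N. ΣFy = 0 ⇒ N_floor = 768.4 N.
μ_min = f / N_floor = 126.8 / 768.4 = 0.165.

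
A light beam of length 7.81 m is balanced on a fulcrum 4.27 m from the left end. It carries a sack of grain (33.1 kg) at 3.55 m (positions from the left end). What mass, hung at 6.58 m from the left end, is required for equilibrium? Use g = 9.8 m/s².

About the fulcrum (at 4.27 m from the left end):
Sack of grain: 33.1 × 9.8 = 324.4 N down at 3.55 m → arm 0.72 m, τ = 324.4 × 0.72 = 233.6 N·m counterclockwise.
Net moment of known loads = 233.6 N·m counterclockwise.
An unknown mass m at 6.58 m has arm 2.31 m; its moment is m·g·2.31 clockwise.
Balancing moments: m × 9.8 × 2.31 = 233.6, giving m = 233.6 / (9.8 × 2.31) = 10.3 kg.

m ≈ 10.3 kg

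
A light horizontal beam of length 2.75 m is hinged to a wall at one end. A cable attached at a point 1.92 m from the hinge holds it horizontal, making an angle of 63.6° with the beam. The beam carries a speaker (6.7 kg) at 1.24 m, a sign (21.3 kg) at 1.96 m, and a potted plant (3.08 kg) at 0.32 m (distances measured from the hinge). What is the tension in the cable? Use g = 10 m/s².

T ≈ 297 N

Sum moments about the hinge (the unknown hinge reaction has zero arm there).
Speaker: 6.7 × 10 = 67 N down at 1.24 m → arm 1.24 m, τ = 67 × 1.24 = 83.08 N·m clockwise.
Sign: 21.3 × 10 = 213 N down at 1.96 m → arm 1.96 m, τ = 213 × 1.96 = 417.5 N·m clockwise.
Potted plant: 3.08 × 10 = 30.8 N down at 0.32 m → arm 0.32 m, τ = 30.8 × 0.32 = 9.856 N·m clockwise.
Total clockwise load moment = 510.4 N·m.
The cable tension T acts at 1.92 m; only its component perpendicular to the beam, T sinθ, produces torque. sin 63.6° = 0.8957.
Balancing moments: T × 1.92 × 0.8957 = 510.4, giving T = 510.4 / 1.72 = 297 N.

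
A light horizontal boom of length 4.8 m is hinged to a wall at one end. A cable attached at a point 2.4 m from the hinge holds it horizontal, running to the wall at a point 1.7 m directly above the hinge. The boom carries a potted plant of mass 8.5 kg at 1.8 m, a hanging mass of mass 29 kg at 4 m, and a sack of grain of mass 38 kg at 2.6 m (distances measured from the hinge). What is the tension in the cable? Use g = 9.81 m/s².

T ≈ 1630 N

Taking torques about the hinge:
Potted plant: 8.5 × 9.81 = 83.39 N down at 1.8 m → arm 1.8 m, τ = 83.39 × 1.8 = 150.1 N·m clockwise.
Hanging mass: 29 × 9.81 = 284.5 N down at 4 m → arm 4 m, τ = 284.5 × 4 = 1138 N·m clockwise.
Sack of grain: 38 × 9.81 = 372.8 N down at 2.6 m → arm 2.6 m, τ = 372.8 × 2.6 = 969.3 N·m clockwise.
Total clockwise load moment = 2257 N·m.
The cable tension T acts at 2.4 m; only its component perpendicular to the boom, T sinθ, produces torque. sinθ = h/√(h²+d²) = 1.7/√(1.7²+2.4²) = 0.578.
Στ = 0 ⇒ T × 2.4 × 0.578 = 2257 ⇒ T = 2257 / 1.387 = 1630 N.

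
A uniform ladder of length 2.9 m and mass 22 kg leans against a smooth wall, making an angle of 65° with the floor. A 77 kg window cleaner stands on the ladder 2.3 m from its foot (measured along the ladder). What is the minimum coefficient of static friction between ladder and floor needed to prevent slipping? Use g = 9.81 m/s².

μ_min ≈ 0.339

Choose the foot of the ladder as the axis so the floor normal and friction both act there and drop out.
Ladder weight 22×9.81 = 215.8 N acts at 1.45 m along the ladder; its horizontal arm is 1.45·cos65° = 0.6128 m → τ = 132.2 N·m clockwise.
Window cleaner: 77×9.81 = 755.4 N at 2.3 m → arm 0.972 m → τ = 734.2 N·m clockwise.
Wall normal N acts horizontally at the top; its moment arm is the height L sinθ = 2.9·sin65° = 2.628 m, counterclockwise.
Setting net torque to zero: N × 2.628 = 866.4 → N = 329.7 N.
ΣFx = 0 ⇒ f = N_wall = 329.7 N. ΣFy = 0 ⇒ N_floor = 971.2 N.
μ_min = f / N_floor = 329.7 / 971.2 = 0.339.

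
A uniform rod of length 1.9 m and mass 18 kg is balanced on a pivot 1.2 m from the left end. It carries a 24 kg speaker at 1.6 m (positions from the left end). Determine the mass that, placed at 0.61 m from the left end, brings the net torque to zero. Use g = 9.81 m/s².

Take moments about the pivot (at 1.2 m from the left end).
Beam weight: 18 × 9.81 = 176.6 N down at 0.95 m → arm 0.25 m, τ = 176.6 × 0.25 = 44.15 N·m counterclockwise.
Speaker: 24 × 9.81 = 235.4 N down at 1.6 m → arm 0.4 m, τ = 235.4 × 0.4 = 94.16 N·m clockwise.
Net moment of known loads = 50.01 N·m clockwise.
An unknown mass m at 0.61 m has arm 0.59 m; its moment is m·g·0.59 counterclockwise.
For rotational equilibrium, m × 9.81 × 0.59 = 50.01, so m = 50.01 / (9.81 × 0.59) = 8.64 kg.

m ≈ 8.64 kg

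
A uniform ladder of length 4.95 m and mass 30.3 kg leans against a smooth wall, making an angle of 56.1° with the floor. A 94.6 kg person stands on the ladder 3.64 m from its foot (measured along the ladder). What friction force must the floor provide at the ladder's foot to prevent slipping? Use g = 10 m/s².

Sum moments about the foot of the ladder (the floor normal and friction both act there and drop out).
Ladder weight 30.3×10 = 303 N acts at 2.475 m along the ladder; its horizontal arm is 2.475·cos56.1° = 1.38 m → τ = 418.1 N·m clockwise.
Person: 94.6×10 = 946 N at 3.64 m → arm 2.03 m → τ = 1920 N·m clockwise.
Wall normal N acts horizontally at the top; its moment arm is the height L sinθ = 4.95·sin56.1° = 4.109 m, counterclockwise.
For rotational equilibrium, N × 4.109 = 2338, so N = 569 N.
ΣFx = 0: friction at the foot balances the wall's push, so f = N_wall = 569 N.

f ≈ 569 N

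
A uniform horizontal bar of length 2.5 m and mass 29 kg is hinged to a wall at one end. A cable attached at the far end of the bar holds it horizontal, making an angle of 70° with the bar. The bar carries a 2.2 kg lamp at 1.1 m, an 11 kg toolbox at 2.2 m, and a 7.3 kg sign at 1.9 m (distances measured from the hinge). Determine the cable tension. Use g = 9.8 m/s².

About the hinge:
Beam weight: 29 × 9.8 = 284.2 N down at 1.25 m → arm 1.25 m, τ = 284.2 × 1.25 = 355.2 N·m clockwise.
Lamp: 2.2 × 9.8 = 21.56 N down at 1.1 m → arm 1.1 m, τ = 21.56 × 1.1 = 23.72 N·m clockwise.
Toolbox: 11 × 9.8 = 107.8 N down at 2.2 m → arm 2.2 m, τ = 107.8 × 2.2 = 237.2 N·m clockwise.
Sign: 7.3 × 9.8 = 71.54 N down at 1.9 m → arm 1.9 m, τ = 71.54 × 1.9 = 135.9 N·m clockwise.
Total clockwise load moment = 752 N·m.
The cable tension T acts at 2.5 m; only its component perpendicular to the bar, T sinθ, produces torque. sin 70° = 0.9397.
Στ = 0 ⇒ T × 2.5 × 0.9397 = 752 ⇒ T = 752 / 2.349 = 320 N.

T ≈ 320 N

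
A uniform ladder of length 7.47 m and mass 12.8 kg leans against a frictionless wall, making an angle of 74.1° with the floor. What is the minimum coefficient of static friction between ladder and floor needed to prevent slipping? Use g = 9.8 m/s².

μ_min ≈ 0.142

Taking torques about the foot of the ladder:
Ladder weight 12.8×9.8 = 125.4 N acts at 3.735 m along the ladder; its horizontal arm is 3.735·cos74.1° = 1.023 m → τ = 128.3 N·m clockwise.
Wall normal N acts horizontally at the top; its moment arm is the height L sinθ = 7.47·sin74.1° = 7.184 m, counterclockwise.
Setting net torque to zero: N × 7.184 = 128.3 → N = 17.86 N.
ΣFx = 0 ⇒ f = N_wall = 17.86 N. ΣFy = 0 ⇒ N_floor = 125.4 N.
μ_min = f / N_floor = 17.86 / 125.4 = 0.142.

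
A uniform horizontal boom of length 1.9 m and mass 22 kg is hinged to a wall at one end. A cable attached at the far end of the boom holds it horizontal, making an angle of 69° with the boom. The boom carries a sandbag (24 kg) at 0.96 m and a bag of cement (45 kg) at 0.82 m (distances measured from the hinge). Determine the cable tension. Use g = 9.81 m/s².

Taking torques about the hinge:
Beam weight: 22 × 9.81 = 215.8 N down at 0.95 m → arm 0.95 m, τ = 215.8 × 0.95 = 205 N·m clockwise.
Sandbag: 24 × 9.81 = 235.4 N down at 0.96 m → arm 0.96 m, τ = 235.4 × 0.96 = 226 N·m clockwise.
Bag of cement: 45 × 9.81 = 441.5 N down at 0.82 m → arm 0.82 m, τ = 441.5 × 0.82 = 362 N·m clockwise.
Total clockwise load moment = 793 N·m.
The cable tension T acts at 1.9 m; only its component perpendicular to the boom, T sinθ, produces torque. sin 69° = 0.9336.
Balancing moments: T × 1.9 × 0.9336 = 793, giving T = 793 / 1.774 = 447 N.

T ≈ 447 N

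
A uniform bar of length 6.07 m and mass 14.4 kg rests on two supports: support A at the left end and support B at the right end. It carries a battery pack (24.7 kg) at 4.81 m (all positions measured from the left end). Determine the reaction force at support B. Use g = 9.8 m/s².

Take moments about support A.
Beam weight: 14.4 × 9.8 = 141.1 N down at 3.035 m → arm 3.035 m, τ = 141.1 × 3.035 = 428.2 N·m clockwise.
Battery pack: 24.7 × 9.8 = 242.1 N down at 4.81 m → arm 4.81 m, τ = 242.1 × 4.81 = 1165 N·m clockwise.
Net load moment about support A = 1593 N·m clockwise.
Reaction R at support B is upward at 6.07 m, arm 6.07 m → moment R × 6.07 counterclockwise.
For rotational equilibrium, R × 6.07 = 1593, so R = 262 N.

R_B ≈ 262 N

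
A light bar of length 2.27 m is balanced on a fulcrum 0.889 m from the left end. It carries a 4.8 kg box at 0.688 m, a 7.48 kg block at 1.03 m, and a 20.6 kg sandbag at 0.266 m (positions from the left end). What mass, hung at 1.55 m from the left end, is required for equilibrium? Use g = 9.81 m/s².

Sum moments about the fulcrum (at 0.889 m from the left end) (the support reaction has zero arm there).
Box: 4.8 × 9.81 = 47.09 N down at 0.688 m → arm 0.201 m, τ = 47.09 × 0.201 = 9.465 N·m counterclockwise.
Block: 7.48 × 9.81 = 73.38 N down at 1.03 m → arm 0.141 m, τ = 73.38 × 0.141 = 10.35 N·m clockwise.
Sandbag: 20.6 × 9.81 = 202.1 N down at 0.266 m → arm 0.623 m, τ = 202.1 × 0.623 = 125.9 N·m counterclockwise.
Net moment of known loads = 125 N·m counterclockwise.
An unknown mass m at 1.55 m has arm 0.661 m; its moment is m·g·0.661 clockwise.
Balancing moments: m × 9.81 × 0.661 = 125, giving m = 125 / (9.81 × 0.661) = 19.3 kg.

m ≈ 19.3 kg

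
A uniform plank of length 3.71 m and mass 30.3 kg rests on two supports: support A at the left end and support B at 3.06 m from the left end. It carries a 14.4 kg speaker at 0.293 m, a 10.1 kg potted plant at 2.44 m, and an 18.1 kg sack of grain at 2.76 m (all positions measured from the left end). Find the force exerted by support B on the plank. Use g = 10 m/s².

About support A:
Beam weight: 30.3 × 10 = 303 N down at 1.855 m → arm 1.855 m, τ = 303 × 1.855 = 562.1 N·m clockwise.
Speaker: 14.4 × 10 = 144 N down at 0.293 m → arm 0.293 m, τ = 144 × 0.293 = 42.19 N·m clockwise.
Potted plant: 10.1 × 10 = 101 N down at 2.44 m → arm 2.44 m, τ = 101 × 2.44 = 246.4 N·m clockwise.
Sack of grain: 18.1 × 10 = 181 N down at 2.76 m → arm 2.76 m, τ = 181 × 2.76 = 499.6 N·m clockwise.
Net load moment about support A = 1350 N·m clockwise.
Reaction R at support B is upward at 3.06 m, arm 3.06 m → moment R × 3.06 counterclockwise.
Setting net torque to zero: R × 3.06 = 1350 → R = 441 N.

R_B ≈ 441 N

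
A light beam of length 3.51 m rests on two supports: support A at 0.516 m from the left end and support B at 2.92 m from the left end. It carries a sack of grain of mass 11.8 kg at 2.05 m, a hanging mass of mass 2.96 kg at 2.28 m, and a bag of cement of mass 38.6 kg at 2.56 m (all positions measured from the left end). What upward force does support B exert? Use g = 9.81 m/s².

R_B ≈ 417 N

Sum moments about support A (its reaction then has zero moment arm).
Sack of grain: 11.8 × 9.81 = 115.8 N down at 2.05 m → arm 1.534 m, τ = 115.8 × 1.534 = 177.6 N·m clockwise.
Hanging mass: 2.96 × 9.81 = 29.04 N down at 2.28 m → arm 1.764 m, τ = 29.04 × 1.764 = 51.23 N·m clockwise.
Bag of cement: 38.6 × 9.81 = 378.7 N down at 2.56 m → arm 2.044 m, τ = 378.7 × 2.044 = 774.1 N·m clockwise.
Net load moment about support A = 1003 N·m clockwise.
Reaction R at support B is upward at 2.92 m, arm 2.404 m → moment R × 2.404 counterclockwise.
Στ = 0 ⇒ R × 2.404 = 1003 ⇒ R = 417 N.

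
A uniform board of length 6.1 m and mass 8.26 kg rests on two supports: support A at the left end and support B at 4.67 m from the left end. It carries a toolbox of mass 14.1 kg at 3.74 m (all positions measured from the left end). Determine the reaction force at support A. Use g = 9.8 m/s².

R_A ≈ 55.6 N

Sum moments about support B (its reaction then has zero moment arm).
Beam weight: 8.26 × 9.8 = 80.95 N down at 3.05 m → arm 1.62 m, τ = 80.95 × 1.62 = 131.1 N·m counterclockwise.
Toolbox: 14.1 × 9.8 = 138.2 N down at 3.74 m → arm 0.93 m, τ = 138.2 × 0.93 = 128.5 N·m counterclockwise.
Net load moment about support B = 259.6 N·m counterclockwise.
Reaction R at support A is upward at 0 m, arm 4.67 m → moment R × 4.67 clockwise.
Setting net torque to zero: R × 4.67 = 259.6 → R = 55.6 N.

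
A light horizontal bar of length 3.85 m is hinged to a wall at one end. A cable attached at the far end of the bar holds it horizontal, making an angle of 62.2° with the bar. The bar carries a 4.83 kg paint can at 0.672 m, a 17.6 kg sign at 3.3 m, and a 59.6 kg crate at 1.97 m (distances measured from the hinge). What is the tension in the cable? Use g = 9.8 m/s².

Choose the hinge as the axis so the unknown hinge reaction has zero arm there.
Paint can: 4.83 × 9.8 = 47.33 N down at 0.672 m → arm 0.672 m, τ = 47.33 × 0.672 = 31.81 N·m clockwise.
Sign: 17.6 × 9.8 = 172.5 N down at 3.3 m → arm 3.3 m, τ = 172.5 × 3.3 = 569.2 N·m clockwise.
Crate: 59.6 × 9.8 = 584.1 N down at 1.97 m → arm 1.97 m, τ = 584.1 × 1.97 = 1151 N·m clockwise.
Total clockwise load moment = 1752 N·m.
The cable tension T acts at 3.85 m; only its component perpendicular to the bar, T sinθ, produces torque. sin 62.2° = 0.8846.
Setting net torque to zero: T × 3.85 × 0.8846 = 1752 → T = 1752 / 3.406 = 514 N.

T ≈ 514 N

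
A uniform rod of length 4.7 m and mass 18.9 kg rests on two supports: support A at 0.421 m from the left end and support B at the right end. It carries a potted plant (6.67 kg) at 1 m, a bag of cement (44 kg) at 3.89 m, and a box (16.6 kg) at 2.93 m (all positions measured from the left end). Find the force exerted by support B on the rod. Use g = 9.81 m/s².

Choose support A as the axis so its reaction then has zero moment arm.
Beam weight: 18.9 × 9.81 = 185.4 N down at 2.35 m → arm 1.929 m, τ = 185.4 × 1.929 = 357.6 N·m clockwise.
Potted plant: 6.67 × 9.81 = 65.43 N down at 1 m → arm 0.579 m, τ = 65.43 × 0.579 = 37.88 N·m clockwise.
Bag of cement: 44 × 9.81 = 431.6 N down at 3.89 m → arm 3.469 m, τ = 431.6 × 3.469 = 1497 N·m clockwise.
Box: 16.6 × 9.81 = 162.8 N down at 2.93 m → arm 2.509 m, τ = 162.8 × 2.509 = 408.5 N·m clockwise.
Net load moment about support A = 2301 N·m clockwise.
Reaction R at support B is upward at 4.7 m, arm 4.279 m → moment R × 4.279 counterclockwise.
Balancing moments: R × 4.279 = 2301, giving R = 538 N.

R_B ≈ 538 N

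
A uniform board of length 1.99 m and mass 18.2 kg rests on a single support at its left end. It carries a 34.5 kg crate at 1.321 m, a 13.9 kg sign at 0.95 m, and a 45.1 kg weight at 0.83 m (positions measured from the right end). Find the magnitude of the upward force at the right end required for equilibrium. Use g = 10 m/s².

F ≈ 543 N

Sum moments about the left end (the unknown pivot reaction has zero arm there).
Beam weight: 18.2 × 10 = 182 N down at 0.995 m → arm 0.995 m, τ = 182 × 0.995 = 181.1 N·m clockwise.
Crate: 34.5 × 10 = 345 N down at 1.321 m → arm 0.669 m, τ = 345 × 0.669 = 230.8 N·m clockwise.
Sign: 13.9 × 10 = 139 N down at 0.95 m → arm 1.04 m, τ = 139 × 1.04 = 144.6 N·m clockwise.
Weight: 45.1 × 10 = 451 N down at 0.83 m → arm 1.16 m, τ = 451 × 1.16 = 523.2 N·m clockwise.
Net moment of the loads = 1080 N·m clockwise.
The upward force F acts at the right end, arm 1.99 m, giving F × 1.99 counterclockwise.
Στ = 0 ⇒ F × 1.99 = 1080 ⇒ F = 1080 / 1.99 = 543 N.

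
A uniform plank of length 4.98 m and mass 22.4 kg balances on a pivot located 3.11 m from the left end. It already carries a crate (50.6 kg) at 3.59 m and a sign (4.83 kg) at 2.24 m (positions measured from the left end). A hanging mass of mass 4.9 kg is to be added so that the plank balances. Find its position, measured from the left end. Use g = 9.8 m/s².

About the pivot (at 3.11 m from the left end):
Beam weight: 22.4 × 9.8 = 219.5 N down at 2.49 m → arm 0.62 m, τ = 219.5 × 0.62 = 136.1 N·m counterclockwise.
Crate: 50.6 × 9.8 = 495.9 N down at 3.59 m → arm 0.48 m, τ = 495.9 × 0.48 = 238 N·m clockwise.
Sign: 4.83 × 9.8 = 47.33 N down at 2.24 m → arm 0.87 m, τ = 47.33 × 0.87 = 41.18 N·m counterclockwise.
Net moment of existing loads = 60.72 N·m clockwise.
The hanging mass weighs 4.9 × 9.8 = 48.02 N and must supply an equal counterclockwise moment, so its lever arm about the pivot is 60.72 / 48.02 = 1.26 m.
That puts it at 3.11 − 1.26 = 1.85 m from the left end.

x ≈ 1.85 m from the left end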